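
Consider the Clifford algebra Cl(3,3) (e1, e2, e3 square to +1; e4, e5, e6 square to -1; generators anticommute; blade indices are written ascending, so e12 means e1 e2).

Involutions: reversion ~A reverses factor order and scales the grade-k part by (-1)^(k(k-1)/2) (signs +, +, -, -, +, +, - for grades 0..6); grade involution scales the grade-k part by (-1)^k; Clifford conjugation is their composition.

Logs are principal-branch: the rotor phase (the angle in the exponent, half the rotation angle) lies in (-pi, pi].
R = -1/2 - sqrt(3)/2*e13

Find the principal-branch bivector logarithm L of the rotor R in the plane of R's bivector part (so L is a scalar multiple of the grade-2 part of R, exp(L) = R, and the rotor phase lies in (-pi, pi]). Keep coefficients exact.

The scalar part of R is -1/2, which pins the rotor phase on the principal branch; dividing the bivector part by the sine of that phase recovers the unit plane, and L is the phase times that plane.
Concretely: cos(phase) = -1/2 gives phase = ±2*pi/3, and since phase/sin(phase) is even the sign is immaterial: L = (phase/sin(phase)) * <R>_2 = (4*sqrt(3)*pi/9) * <R>_2.
Answer: -2*pi/3*e13


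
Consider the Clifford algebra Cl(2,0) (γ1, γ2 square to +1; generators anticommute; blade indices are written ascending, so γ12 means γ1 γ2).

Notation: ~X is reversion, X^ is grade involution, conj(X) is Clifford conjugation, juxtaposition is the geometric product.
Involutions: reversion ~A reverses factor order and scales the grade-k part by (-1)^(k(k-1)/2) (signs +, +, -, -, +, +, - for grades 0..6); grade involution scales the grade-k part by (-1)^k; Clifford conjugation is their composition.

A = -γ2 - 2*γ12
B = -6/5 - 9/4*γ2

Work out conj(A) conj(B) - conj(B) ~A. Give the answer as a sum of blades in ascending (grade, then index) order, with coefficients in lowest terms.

first term: 9/4 + 9/2*γ1 - 6/5*γ2 - 12/5*γ12
second term: -9/4 - 9/2*γ1 + 6/5*γ2 - 12/5*γ12
Answer: 9/2 + 9*γ1 - 12/5*γ2


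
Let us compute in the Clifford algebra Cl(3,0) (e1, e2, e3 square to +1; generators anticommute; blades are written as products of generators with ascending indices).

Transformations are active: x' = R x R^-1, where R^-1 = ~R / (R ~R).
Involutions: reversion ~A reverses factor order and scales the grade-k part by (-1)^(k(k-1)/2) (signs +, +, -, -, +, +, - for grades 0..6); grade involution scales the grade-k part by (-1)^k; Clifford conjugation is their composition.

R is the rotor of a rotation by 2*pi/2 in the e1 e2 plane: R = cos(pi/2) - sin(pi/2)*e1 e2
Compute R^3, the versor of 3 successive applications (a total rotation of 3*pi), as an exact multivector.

Half-angle bookkeeping: 3 applications in e1 e2 add up to rotor phase 3*pi/2 = 3*pi/2, so R^3 = cos(3*pi/2) - sin(3*pi/2)*e1 e2.
cos(3*pi/2) = 0 and sin(3*pi/2) = -1, so R^3 = e1 e2. The net rotation is 1*pi (after discarding 1 full turn, each of which contributes a factor -1 to the rotor); the rotor keeps the half-angle phase exactly.
Answer: e1 e2


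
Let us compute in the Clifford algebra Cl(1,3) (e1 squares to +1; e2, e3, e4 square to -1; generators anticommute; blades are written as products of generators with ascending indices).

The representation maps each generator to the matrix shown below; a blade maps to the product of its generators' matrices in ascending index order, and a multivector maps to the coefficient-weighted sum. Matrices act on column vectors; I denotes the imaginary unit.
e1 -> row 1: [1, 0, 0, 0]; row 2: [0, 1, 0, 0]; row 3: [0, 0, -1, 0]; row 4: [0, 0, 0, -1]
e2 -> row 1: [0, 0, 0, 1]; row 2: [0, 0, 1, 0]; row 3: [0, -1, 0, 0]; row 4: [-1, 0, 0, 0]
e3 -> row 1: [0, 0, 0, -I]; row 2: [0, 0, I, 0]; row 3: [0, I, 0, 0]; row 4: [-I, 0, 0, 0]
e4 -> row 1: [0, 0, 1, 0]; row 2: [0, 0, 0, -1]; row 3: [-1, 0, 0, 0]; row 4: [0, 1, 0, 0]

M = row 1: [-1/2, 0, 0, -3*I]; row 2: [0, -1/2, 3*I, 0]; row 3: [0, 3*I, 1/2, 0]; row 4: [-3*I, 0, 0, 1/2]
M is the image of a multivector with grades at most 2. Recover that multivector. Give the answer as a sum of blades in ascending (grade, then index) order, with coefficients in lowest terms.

Method: the blade images are trace-orthogonal — tr(rho(e_A) rho(e_B)^-1) = 4 if A = B and 0 otherwise — and rho(e_A)^-1 = (e_A)^2 * rho(e_A) with (e_A)^2 = +1 or -1, so the coefficient of e_A in the preimage is (e_A)^2 * tr(M rho(e_A))/4.
Nonzero projections over blades of grade <= 2: e1: (e1)^2 = +1, tr(M rho(e1)) = -2, coefficient -1/2; e3: (e3)^2 = -1, tr(M rho(e3)) = -12, coefficient 3. Every other blade of grade <= 2 projects to 0.
Answer: -1/2*e1 + 3*e3


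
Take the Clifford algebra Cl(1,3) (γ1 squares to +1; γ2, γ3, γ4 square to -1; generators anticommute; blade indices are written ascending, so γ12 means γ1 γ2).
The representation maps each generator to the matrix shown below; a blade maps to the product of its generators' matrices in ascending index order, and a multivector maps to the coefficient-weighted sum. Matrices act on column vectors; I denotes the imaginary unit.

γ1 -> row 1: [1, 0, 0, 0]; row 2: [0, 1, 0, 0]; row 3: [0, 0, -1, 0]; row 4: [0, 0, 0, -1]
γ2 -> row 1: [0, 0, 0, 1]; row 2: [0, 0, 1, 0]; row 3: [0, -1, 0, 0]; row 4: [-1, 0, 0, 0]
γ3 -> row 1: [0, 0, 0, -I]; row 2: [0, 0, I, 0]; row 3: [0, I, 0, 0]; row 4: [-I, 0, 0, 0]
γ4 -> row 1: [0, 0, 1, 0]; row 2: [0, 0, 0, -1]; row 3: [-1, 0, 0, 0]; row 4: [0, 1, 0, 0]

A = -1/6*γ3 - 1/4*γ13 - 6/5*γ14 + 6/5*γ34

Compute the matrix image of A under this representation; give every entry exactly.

Bivector images (products of the table entries): rho(γ13) = rho(γ1)rho(γ3) = row 1: [0, 0, 0, -I]; row 2: [0, 0, I, 0]; row 3: [0, -I, 0, 0]; row 4: [I, 0, 0, 0]; rho(γ14) = rho(γ1)rho(γ4) = row 1: [0, 0, 1, 0]; row 2: [0, 0, 0, -1]; row 3: [1, 0, 0, 0]; row 4: [0, -1, 0, 0]; rho(γ34) = rho(γ3)rho(γ4) = row 1: [0, -I, 0, 0]; row 2: [-I, 0, 0, 0]; row 3: [0, 0, 0, -I]; row 4: [0, 0, -I, 0].
M = (-1/6)*rho(γ3) + (-1/4)*rho(γ13) + (-6/5)*rho(γ14) + (6/5)*rho(γ34), summed entrywise:
Answer: row 1: [0, -6*I/5, -6/5, 5*I/12]; row 2: [-6*I/5, 0, -5*I/12, 6/5]; row 3: [-6/5, I/12, 0, -6*I/5]; row 4: [-I/12, 6/5, -6*I/5, 0]


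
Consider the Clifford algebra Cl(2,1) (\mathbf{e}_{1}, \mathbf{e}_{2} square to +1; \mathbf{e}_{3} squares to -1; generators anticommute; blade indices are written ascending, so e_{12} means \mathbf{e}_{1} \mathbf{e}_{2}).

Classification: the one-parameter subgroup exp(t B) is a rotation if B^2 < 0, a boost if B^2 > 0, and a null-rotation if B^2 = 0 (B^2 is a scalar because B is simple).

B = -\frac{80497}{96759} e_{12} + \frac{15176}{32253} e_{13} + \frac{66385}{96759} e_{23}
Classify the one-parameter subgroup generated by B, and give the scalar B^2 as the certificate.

B^2 term by term: the squares give (-\frac{80497}{96759})^2*(e_{12})^2 + (\frac{15176}{32253})^2*(e_{13})^2 + (\frac{66385}{96759})^2*(e_{23})^2 = \frac{6479767009}{9362304081}*(-1) + \frac{230310976}{1040256009}*(+1) + \frac{4406968225}{9362304081}*(+1) = 0 (each basis 2-blade squares to minus the product of its generators' squares); cross terms between blades sharing an index anticommute and cancel. So B^2 = 0.
Answer: null-rotation, certificate B^2 = 0. The class reads off the invariant scalar 0 directly.


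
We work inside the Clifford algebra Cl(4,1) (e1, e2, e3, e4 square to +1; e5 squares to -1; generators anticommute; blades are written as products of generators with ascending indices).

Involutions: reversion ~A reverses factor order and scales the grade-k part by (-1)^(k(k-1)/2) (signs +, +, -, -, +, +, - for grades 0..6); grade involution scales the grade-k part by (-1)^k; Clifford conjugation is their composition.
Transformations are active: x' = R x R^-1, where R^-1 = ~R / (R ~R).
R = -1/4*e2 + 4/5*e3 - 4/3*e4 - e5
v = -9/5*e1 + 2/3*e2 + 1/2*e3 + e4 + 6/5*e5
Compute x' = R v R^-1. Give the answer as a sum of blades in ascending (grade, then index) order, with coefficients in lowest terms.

~R = -1/4*e2 + 4/5*e3 - 4/3*e4 - e5, and R ~R = 5329/3600, so R^-1 = ~R / (5329/3600).
R v = 1/10 - 9/20*e1 e2 + 36/25*e1 e3 - 12/5*e1 e4 - 9/5*e1 e5 - 79/120*e2 e3 + 23/36*e2 e4 + 11/30*e2 e5 + 22/15*e3 e4 + 73/50*e3 e5 - 3/5*e4 e5
Answer: 9/5*e1 - 11198/15987*e2 - 4177/10658*e3 - 6289/5329*e4 - 35574/26645*e5


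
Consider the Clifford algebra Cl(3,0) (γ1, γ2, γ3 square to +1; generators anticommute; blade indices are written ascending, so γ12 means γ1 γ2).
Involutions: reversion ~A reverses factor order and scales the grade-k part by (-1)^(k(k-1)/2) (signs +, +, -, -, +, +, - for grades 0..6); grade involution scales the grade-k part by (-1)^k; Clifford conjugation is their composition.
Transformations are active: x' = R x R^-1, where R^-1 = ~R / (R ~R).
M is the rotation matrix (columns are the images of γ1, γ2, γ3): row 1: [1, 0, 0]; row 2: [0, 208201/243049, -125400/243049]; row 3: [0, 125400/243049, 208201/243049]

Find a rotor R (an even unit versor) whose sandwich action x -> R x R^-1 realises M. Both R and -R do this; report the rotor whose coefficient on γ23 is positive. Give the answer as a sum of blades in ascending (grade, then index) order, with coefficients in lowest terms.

Method: write R = a + b12*γ12 + b13*γ13 + b23*γ23 with a^2 + b12^2 + b13^2 + b23^2 = 1 (so R^-1 = ~R). Expanding the columns R e_j ~R gives tr M = 4a^2 - 1 and, from the antisymmetric part, M21 - M12 = -4a*b12, M13 - M31 = 4a*b13, M32 - M23 = -4a*b23.
Here tr M = 659451/243049, so a^2 = (1 + tr M)/4 = 225625/243049 and a = ±475/493. Taking a = 475/493: M21 - M12 = 0, M13 - M31 = 0, M32 - M23 = 250800/243049, giving b12 = 0, b13 = 0, b23 = -132/493, i.e. R = 475/493 - 132/493*γ23.
Its γ23 coefficient is negative, so report the other preimage -R.
Answer: -475/493 + 132/493*γ23. Why the constraint matters: R and -R act identically through the sandwich — M has trace 659451/243049 either way — so only the sign condition on γ23 picks one of the two preimages.


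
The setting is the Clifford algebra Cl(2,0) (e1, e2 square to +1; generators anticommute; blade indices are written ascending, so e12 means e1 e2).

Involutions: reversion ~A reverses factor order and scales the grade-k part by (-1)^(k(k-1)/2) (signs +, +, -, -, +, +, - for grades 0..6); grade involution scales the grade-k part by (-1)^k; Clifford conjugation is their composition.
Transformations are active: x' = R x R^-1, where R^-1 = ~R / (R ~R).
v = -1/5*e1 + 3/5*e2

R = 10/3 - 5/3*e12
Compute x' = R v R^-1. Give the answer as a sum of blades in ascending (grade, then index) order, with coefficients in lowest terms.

~R = 10/3 + 5/3*e12, and R ~R = 125/9, so R^-1 = ~R / (125/9).
R v = -5/3*e1 + 5/3*e2
Answer: -3/5*e1 + 1/5*e2


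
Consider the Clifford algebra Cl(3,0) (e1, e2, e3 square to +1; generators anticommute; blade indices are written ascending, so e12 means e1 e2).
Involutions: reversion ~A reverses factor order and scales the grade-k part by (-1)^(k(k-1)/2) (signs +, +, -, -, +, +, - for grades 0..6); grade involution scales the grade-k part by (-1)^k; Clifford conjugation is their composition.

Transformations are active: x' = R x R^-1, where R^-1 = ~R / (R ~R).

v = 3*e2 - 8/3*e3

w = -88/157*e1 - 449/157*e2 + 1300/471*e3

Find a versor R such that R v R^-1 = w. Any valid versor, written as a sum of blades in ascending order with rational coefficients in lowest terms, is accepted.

A norm check does it: q(v) = q(w) = 145/9, hence R = v + w = -88/157*e1 + 22/157*e2 + 44/471*e3 realises the map — parallel part kept, (v - w)/2 negated, v carried to w.
Answer: -88/157*e1 + 22/157*e2 + 44/471*e3


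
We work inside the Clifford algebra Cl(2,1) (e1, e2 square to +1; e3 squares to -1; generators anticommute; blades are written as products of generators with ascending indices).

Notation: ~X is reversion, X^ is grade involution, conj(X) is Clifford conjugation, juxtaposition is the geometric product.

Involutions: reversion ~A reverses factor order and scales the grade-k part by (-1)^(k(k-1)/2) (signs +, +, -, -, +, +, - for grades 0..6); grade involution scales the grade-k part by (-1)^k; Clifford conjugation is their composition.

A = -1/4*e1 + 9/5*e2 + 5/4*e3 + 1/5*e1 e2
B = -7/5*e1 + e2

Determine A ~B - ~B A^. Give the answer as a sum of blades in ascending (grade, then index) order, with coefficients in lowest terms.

first term: 43/20 + 1/5*e1 + 7/25*e2 + 227/100*e1 e2 + 7/4*e1 e3 - 5/4*e2 e3
second term: -43/20 - 1/5*e1 - 7/25*e2 + 227/100*e1 e2 + 7/4*e1 e3 - 5/4*e2 e3
Answer: 43/10 + 2/5*e1 + 14/25*e2


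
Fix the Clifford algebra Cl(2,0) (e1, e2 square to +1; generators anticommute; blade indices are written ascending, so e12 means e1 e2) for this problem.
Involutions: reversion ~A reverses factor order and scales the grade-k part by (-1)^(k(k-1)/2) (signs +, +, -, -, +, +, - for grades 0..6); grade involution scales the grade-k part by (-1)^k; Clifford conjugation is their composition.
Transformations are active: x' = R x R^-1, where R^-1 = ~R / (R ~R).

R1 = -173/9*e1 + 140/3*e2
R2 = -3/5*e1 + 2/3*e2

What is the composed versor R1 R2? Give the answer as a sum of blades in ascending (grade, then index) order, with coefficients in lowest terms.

Distribute over the terms of R1 (each basis-blade product reordered to ascending indices, repeated generators contracted through their squares):
(-173/9*e1) R2 = 173/15 - 346/27*e12
(140/3*e2) R2 = 280/9 + 28*e12
Summing the partial products and collecting blades:
Answer: 1919/45 + 410/27*e12


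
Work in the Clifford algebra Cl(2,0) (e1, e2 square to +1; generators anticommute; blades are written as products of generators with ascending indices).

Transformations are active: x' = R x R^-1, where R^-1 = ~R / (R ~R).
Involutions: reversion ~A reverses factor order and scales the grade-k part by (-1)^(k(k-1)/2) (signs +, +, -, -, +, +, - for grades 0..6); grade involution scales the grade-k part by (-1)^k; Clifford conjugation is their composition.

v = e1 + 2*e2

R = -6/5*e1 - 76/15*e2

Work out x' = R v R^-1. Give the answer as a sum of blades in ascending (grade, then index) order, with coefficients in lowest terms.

~R = -6/5*e1 - 76/15*e2, and R ~R = 244/9, so R^-1 = ~R / (244/9).
R v = -34/3 + 8/3*e1 e2
Answer: 1/305*e1 + 682/305*e2


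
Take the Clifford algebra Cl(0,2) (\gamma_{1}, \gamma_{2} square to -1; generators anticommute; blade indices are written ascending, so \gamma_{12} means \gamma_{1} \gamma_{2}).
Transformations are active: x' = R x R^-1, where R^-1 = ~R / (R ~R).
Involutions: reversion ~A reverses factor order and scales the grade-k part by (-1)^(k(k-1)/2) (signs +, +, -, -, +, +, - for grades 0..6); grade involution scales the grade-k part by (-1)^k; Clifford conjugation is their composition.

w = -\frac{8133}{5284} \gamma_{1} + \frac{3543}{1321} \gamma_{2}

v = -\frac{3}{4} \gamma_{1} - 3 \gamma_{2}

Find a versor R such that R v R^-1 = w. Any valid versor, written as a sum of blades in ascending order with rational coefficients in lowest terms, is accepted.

Equal squares first: v^2 = w^2 = -\frac{153}{16}. Then v + w = -\frac{3024}{1321} \gamma_{1} - \frac{420}{1321} \gamma_{2} is a versor taking v to w, provided it is invertible.
Answer: -\frac{3024}{1321} \gamma_{1} - \frac{420}{1321} \gamma_{2}


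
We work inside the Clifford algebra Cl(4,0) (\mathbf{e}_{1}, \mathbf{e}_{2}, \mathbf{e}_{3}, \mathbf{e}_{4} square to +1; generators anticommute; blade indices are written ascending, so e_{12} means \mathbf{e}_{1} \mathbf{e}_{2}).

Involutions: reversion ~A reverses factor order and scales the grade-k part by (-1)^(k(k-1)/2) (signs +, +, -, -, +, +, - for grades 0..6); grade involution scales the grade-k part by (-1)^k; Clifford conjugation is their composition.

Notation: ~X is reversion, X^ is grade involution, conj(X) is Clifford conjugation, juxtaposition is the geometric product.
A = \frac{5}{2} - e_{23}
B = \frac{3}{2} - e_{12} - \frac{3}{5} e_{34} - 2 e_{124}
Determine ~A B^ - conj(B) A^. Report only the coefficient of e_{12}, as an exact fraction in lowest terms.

first term: \frac{15}{4} - \frac{5}{2} e_{12} + e_{13} + \frac{3}{2} e_{23} - \frac{3}{5} e_{24} - \frac{3}{2} e_{34} + 5 e_{124} - 2 e_{134}
second term: \frac{15}{4} + \frac{5}{2} e_{12} - e_{13} - \frac{3}{2} e_{23} + \frac{3}{5} e_{24} + \frac{3}{2} e_{34} - 5 e_{124} + 2 e_{134}
Answer: -5


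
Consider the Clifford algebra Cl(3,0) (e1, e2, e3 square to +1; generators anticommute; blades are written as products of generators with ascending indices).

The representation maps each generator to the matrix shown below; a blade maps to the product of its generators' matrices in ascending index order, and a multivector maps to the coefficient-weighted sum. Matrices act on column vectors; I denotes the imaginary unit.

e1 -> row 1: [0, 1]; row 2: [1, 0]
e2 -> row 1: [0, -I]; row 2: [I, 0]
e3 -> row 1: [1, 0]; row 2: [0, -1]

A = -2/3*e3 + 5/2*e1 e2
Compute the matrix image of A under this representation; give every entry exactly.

Bivector images (products of the table entries): rho(e1 e2) = rho(e1)rho(e2) = row 1: [I, 0]; row 2: [0, -I].
M = (-2/3)*rho(e3) + (5/2)*rho(e1 e2), summed entrywise:
Answer: row 1: [-2/3 + 5*I/2, 0]; row 2: [0, 2/3 - 5*I/2]


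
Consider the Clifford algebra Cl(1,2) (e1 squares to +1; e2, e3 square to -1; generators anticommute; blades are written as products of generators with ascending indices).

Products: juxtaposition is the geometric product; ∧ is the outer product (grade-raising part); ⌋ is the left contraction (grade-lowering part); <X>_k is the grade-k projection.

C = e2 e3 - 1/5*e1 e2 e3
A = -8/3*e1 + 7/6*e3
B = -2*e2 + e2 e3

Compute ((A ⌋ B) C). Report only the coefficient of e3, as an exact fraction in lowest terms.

step 1: 7/6*e2
step 2: -7/6*e3 - 7/30*e1 e3
Answer: -7/6


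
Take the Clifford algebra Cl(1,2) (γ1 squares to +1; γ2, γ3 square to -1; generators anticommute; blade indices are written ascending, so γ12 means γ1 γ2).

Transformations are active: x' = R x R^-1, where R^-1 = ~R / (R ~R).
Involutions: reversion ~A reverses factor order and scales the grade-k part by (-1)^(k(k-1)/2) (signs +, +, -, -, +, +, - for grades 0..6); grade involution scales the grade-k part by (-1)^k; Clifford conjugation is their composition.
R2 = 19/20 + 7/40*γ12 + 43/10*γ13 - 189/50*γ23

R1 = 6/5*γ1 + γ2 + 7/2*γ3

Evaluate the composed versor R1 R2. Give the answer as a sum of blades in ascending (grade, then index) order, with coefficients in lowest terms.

Distribute over the terms of R1 (each basis-blade product reordered to ascending indices, repeated generators contracted through their squares):
(6/5*γ1) R2 = 57/50*γ1 + 21/100*γ2 + 129/25*γ3 - 567/125*γ123
(γ2) R2 = 7/40*γ1 + 19/20*γ2 + 189/50*γ3 - 43/10*γ123
(7/2*γ3) R2 = 301/20*γ1 - 1323/100*γ2 + 133/40*γ3 + 49/80*γ123
Summing the partial products and collecting blades:
Answer: 3273/200*γ1 - 1207/100*γ2 + 2453/200*γ3 - 16447/2000*γ123


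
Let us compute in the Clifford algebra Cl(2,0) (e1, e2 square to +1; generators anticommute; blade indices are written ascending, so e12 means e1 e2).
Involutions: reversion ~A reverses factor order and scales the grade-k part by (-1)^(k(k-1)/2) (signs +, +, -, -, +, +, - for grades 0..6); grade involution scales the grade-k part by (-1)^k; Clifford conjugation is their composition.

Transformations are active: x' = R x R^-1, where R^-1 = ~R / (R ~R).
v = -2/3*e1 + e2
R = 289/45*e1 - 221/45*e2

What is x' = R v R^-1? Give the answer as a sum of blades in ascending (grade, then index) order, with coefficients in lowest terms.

~R = 289/45*e1 - 221/45*e2, and R ~R = 132362/2025, so R^-1 = ~R / (132362/2025).
R v = -1241/135 + 85/27*e12
Answer: -261/229*e1 + 262/687*e2


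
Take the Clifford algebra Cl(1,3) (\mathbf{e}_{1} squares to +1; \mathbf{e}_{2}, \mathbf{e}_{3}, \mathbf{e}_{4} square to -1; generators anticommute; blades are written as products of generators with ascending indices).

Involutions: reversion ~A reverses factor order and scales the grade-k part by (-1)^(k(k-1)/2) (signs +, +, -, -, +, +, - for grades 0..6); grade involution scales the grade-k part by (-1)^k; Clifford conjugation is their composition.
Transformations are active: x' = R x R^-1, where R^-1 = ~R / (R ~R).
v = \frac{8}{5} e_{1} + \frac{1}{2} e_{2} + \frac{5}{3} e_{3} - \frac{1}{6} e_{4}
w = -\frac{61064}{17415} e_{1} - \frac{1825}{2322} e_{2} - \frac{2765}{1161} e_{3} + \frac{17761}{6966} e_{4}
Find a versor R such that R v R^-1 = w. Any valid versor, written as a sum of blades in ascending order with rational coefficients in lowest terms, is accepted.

Sketch: the shared square -\frac{223}{450} makes R = v + w = -\frac{6640}{3483} e_{1} - \frac{332}{1161} e_{2} - \frac{830}{1161} e_{3} + \frac{8300}{3483} e_{4} the natural versor; its sandwich fixes that direction, negates (v - w)/2, and sends v to w.
Answer: -\frac{6640}{3483} e_{1} - \frac{332}{1161} e_{2} - \frac{830}{1161} e_{3} + \frac{8300}{3483} e_{4}


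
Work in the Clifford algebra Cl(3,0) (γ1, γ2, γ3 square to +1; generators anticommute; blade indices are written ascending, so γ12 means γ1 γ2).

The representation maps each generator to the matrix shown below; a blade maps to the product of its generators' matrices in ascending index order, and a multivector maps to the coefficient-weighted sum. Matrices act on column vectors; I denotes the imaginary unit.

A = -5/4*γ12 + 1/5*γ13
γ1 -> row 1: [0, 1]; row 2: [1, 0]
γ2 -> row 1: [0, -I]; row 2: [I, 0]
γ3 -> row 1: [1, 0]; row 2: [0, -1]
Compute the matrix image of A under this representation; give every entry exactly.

Bivector images (products of the table entries): rho(γ12) = rho(γ1)rho(γ2) = row 1: [I, 0]; row 2: [0, -I]; rho(γ13) = rho(γ1)rho(γ3) = row 1: [0, -1]; row 2: [1, 0].
M = (-5/4)*rho(γ12) + (1/5)*rho(γ13), summed entrywise:
Answer: row 1: [-5*I/4, -1/5]; row 2: [1/5, 5*I/4]


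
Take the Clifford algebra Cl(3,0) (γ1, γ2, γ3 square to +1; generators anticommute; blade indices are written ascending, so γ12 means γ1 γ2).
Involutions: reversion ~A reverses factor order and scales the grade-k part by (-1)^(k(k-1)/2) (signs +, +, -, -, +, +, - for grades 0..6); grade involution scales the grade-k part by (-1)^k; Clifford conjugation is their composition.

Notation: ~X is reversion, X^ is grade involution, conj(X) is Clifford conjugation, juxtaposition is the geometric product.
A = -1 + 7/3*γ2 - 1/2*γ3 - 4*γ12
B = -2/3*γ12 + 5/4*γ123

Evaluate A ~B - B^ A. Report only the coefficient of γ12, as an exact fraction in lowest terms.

first term: 8/3 - 14/9*γ1 - 5*γ3 - 1/24*γ12 + 35/12*γ13 + 11/12*γ123
second term: -8/3 - 14/9*γ1 - 5*γ3 + 31/24*γ12 + 35/12*γ13 + 19/12*γ123
Answer: -4/3


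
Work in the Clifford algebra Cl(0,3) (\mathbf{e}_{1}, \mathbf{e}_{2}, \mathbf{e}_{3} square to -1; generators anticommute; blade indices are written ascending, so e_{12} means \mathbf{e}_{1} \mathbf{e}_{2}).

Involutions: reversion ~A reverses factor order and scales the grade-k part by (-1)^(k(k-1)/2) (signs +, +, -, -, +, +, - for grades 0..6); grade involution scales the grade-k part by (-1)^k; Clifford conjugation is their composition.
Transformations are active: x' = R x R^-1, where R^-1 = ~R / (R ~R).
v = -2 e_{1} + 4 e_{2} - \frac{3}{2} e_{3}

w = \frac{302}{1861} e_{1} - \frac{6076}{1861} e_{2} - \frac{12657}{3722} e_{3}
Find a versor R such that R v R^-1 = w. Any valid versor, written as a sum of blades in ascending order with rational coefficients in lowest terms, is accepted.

Why this works: both vectors square to -\frac{89}{4}, so q(v) = q(w) and R = v + w = -\frac{3420}{1861} e_{1} + \frac{1368}{1861} e_{2} - \frac{9120}{1861} e_{3} carries v to w — its own direction survives, the complement (v - w)/2 flips.
Answer: -\frac{3420}{1861} e_{1} + \frac{1368}{1861} e_{2} - \frac{9120}{1861} e_{3}


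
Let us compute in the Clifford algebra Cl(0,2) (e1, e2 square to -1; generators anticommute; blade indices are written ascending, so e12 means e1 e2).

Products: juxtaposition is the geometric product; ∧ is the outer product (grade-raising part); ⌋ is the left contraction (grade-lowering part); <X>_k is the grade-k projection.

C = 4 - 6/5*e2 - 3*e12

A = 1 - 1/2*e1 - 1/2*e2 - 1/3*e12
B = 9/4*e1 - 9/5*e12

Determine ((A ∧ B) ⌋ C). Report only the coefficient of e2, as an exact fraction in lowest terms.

step 1: 9/4*e1 - 27/40*e12
step 2: -81/40 + 27/4*e2
Answer: 27/4


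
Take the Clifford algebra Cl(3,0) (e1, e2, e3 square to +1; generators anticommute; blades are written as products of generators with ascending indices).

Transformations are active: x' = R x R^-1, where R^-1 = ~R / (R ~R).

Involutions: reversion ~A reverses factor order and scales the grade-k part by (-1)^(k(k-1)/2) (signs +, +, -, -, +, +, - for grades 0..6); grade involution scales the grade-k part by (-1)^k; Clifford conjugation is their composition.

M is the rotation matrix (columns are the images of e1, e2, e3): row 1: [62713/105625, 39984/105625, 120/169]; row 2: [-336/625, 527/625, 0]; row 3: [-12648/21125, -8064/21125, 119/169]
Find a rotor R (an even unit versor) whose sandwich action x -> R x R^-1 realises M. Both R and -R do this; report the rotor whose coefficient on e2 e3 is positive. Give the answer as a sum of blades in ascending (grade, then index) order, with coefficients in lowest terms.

Method: write R = a + b12*e1 e2 + b13*e1 e3 + b23*e2 e3 with a^2 + b12^2 + b13^2 + b23^2 = 1 (so R^-1 = ~R). Expanding the columns R e_j ~R gives tr M = 4a^2 - 1 and, from the antisymmetric part, M21 - M12 = -4a*b12, M13 - M31 = 4a*b13, M32 - M23 = -4a*b23.
Here tr M = 226151/105625, so a^2 = (1 + tr M)/4 = 82944/105625 and a = ±288/325. Taking a = 288/325: M21 - M12 = -96768/105625, M13 - M31 = 27648/21125, M32 - M23 = -8064/21125, giving b12 = 84/325, b13 = 24/65, b23 = 7/65, i.e. R = 288/325 + 84/325*e1 e2 + 24/65*e1 e3 + 7/65*e2 e3.
Its e2 e3 coefficient is already positive.
Answer: 288/325 + 84/325*e1 e2 + 24/65*e1 e3 + 7/65*e2 e3. Sheet selection: the two-to-one cover makes ±R indistinguishable at the matrix level (trace 226151/105625), so uniqueness comes from the required sign on e2 e3.


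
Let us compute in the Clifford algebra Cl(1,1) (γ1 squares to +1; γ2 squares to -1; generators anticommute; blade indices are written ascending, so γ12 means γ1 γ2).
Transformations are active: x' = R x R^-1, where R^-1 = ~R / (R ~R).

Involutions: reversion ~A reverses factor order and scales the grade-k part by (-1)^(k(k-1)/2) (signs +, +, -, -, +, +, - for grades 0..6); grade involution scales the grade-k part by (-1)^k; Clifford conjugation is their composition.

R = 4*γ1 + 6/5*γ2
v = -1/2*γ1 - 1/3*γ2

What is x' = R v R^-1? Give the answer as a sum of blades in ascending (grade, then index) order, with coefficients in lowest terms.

~R = 4*γ1 + 6/5*γ2, and R ~R = 364/25, so R^-1 = ~R / (364/25).
R v = -8/5 - 11/15*γ12
Answer: -69/182*γ1 + 19/273*γ2


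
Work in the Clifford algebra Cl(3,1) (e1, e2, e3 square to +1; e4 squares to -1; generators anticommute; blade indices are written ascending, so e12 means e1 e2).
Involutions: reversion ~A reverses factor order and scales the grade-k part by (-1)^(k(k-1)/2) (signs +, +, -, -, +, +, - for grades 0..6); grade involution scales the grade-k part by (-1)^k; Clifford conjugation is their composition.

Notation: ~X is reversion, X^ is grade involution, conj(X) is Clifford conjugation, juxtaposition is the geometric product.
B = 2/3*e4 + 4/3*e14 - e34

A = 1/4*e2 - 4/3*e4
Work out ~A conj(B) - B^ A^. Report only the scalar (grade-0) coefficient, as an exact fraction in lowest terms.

first term: -8/9 + 16/9*e1 - 4/3*e3 - 1/6*e24 + 1/3*e124 + 1/4*e234
second term: 8/9 - 16/9*e1 + 4/3*e3 - 1/6*e24 + 1/3*e124 + 1/4*e234
Answer: -16/9


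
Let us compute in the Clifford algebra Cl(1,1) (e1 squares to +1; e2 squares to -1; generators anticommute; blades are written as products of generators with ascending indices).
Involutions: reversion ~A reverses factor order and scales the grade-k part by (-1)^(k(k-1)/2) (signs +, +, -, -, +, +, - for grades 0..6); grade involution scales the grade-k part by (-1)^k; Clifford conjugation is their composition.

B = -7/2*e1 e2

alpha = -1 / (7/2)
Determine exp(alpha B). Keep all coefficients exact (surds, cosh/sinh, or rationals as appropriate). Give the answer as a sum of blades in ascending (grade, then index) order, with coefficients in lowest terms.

B^2 = (-7/2)^2*(e1 e2)^2 = 49/4*(+1) = 49/4 (a basis 2-blade squares to minus the product of its generators' squares).
B^2 = 49/4 — B^2 > 0, so the exponential closes hyperbolically: l = 7/2, alpha*l = -1, so exp(alpha B) = cosh(-1) + (sinh(-1)/(7/2))*B = cosh(1) + (-2*sinh(1)/7)*B.
Answer: cosh(1) + sinh(1)*e1 e2


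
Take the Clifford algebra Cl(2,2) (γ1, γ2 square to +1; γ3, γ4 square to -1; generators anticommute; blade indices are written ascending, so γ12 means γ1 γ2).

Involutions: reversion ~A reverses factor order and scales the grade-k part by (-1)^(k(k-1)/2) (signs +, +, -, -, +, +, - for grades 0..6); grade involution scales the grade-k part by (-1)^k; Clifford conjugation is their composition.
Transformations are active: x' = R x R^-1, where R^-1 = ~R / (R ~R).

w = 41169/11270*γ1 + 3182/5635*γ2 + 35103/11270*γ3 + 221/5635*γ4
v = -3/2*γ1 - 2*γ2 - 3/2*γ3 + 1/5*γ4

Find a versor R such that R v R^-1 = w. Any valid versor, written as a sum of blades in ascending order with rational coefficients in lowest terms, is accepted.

Here q(v) = q(w) = 99/25; the classical choice R = v + w = 12132/5635*γ1 - 8088/5635*γ2 + 9099/5635*γ3 + 1348/5635*γ4 then realises v -> w under the sandwich.
Answer: 12132/5635*γ1 - 8088/5635*γ2 + 9099/5635*γ3 + 1348/5635*γ4


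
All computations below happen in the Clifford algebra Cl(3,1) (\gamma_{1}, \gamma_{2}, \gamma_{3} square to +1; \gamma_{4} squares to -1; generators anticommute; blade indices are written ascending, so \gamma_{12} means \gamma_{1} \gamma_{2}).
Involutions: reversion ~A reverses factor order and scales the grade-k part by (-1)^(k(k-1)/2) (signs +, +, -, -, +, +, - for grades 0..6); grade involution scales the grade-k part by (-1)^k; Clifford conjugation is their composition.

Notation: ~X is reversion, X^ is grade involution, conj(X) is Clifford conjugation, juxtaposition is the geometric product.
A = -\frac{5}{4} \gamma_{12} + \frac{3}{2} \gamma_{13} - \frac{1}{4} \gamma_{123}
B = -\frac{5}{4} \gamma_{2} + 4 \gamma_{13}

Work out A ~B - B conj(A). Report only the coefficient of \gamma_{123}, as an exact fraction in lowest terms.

first term: 6 + \frac{25}{16} \gamma_{1} + \gamma_{2} - \frac{5}{16} \gamma_{13} - 5 \gamma_{23} + \frac{15}{8} \gamma_{123}
second term: 6 + \frac{25}{16} \gamma_{1} - \gamma_{2} - \frac{5}{16} \gamma_{13} + 5 \gamma_{23} - \frac{15}{8} \gamma_{123}
Answer: \frac{15}{4}


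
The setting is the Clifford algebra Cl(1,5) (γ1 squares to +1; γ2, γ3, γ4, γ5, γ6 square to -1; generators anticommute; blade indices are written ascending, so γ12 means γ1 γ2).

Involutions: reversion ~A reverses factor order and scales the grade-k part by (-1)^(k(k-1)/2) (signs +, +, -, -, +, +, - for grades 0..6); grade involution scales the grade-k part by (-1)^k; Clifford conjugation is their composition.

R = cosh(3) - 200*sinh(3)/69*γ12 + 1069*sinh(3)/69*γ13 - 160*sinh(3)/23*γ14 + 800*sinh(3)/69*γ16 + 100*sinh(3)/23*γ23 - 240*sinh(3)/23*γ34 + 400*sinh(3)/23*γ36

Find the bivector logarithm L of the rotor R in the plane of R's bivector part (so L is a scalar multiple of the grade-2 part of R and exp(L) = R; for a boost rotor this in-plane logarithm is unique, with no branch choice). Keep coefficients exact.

The scalar part of R is cosh(3), which determines |rapidity| via cosh; the sign lives in the bivector part, and pairing them (bivector part over sinh of the rapidity = the plane) gives the unique in-plane L = rapidity * plane.
Concretely: cosh(rapidity) = cosh(3) gives rapidity = ±3, and since rapidity/sinh(rapidity) is even the sign is immaterial: L = (rapidity/sinh(rapidity)) * <R>_2 = (3/sinh(3)) * <R>_2.
Answer: -200/23*γ12 + 1069/23*γ13 - 480/23*γ14 + 800/23*γ16 + 300/23*γ23 - 720/23*γ34 + 1200/23*γ36


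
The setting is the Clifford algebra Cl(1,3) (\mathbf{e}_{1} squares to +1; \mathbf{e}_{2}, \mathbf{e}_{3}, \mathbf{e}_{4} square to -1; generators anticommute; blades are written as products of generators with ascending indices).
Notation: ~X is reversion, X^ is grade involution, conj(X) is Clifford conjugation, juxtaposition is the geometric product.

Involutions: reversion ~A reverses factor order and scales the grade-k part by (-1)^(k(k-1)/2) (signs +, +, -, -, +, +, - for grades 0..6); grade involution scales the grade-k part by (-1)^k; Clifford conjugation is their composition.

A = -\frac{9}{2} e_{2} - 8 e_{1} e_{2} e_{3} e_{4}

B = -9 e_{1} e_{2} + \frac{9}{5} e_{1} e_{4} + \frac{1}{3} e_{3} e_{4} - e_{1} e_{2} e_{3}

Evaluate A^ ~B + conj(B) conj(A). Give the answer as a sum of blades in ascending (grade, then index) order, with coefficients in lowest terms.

first term: \frac{81}{2} e_{1} - 8 e_{4} - \frac{8}{3} e_{1} e_{2} + \frac{9}{2} e_{1} e_{3} + \frac{72}{5} e_{2} e_{3} - 72 e_{3} e_{4} + \frac{81}{10} e_{1} e_{2} e_{4} - \frac{3}{2} e_{2} e_{3} e_{4}
second term: -\frac{81}{2} e_{1} - 8 e_{4} - \frac{8}{3} e_{1} e_{2} - \frac{9}{2} e_{1} e_{3} + \frac{72}{5} e_{2} e_{3} - 72 e_{3} e_{4} + \frac{81}{10} e_{1} e_{2} e_{4} - \frac{3}{2} e_{2} e_{3} e_{4}
Answer: -16 e_{4} - \frac{16}{3} e_{1} e_{2} + \frac{144}{5} e_{2} e_{3} - 144 e_{3} e_{4} + \frac{81}{5} e_{1} e_{2} e_{4} - 3 e_{2} e_{3} e_{4}


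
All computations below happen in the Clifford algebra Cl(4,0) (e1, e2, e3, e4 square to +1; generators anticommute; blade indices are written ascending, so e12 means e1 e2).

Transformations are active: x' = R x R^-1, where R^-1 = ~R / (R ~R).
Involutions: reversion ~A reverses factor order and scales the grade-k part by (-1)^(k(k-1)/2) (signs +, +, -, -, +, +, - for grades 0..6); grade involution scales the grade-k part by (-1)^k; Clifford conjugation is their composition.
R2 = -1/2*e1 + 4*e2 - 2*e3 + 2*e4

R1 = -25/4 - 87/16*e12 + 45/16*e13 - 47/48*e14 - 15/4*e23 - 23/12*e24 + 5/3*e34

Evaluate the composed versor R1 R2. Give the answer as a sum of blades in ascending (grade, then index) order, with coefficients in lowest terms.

Distribute over the terms of R2 (each basis-blade product reordered to ascending indices, repeated generators contracted through their squares):
R1 (-1/2*e1) = 25/8*e1 - 87/32*e2 + 45/32*e3 - 47/96*e4 + 15/8*e123 + 23/24*e124 - 5/6*e134
R1 (4*e2) = -87/4*e1 - 25*e2 + 15*e3 + 23/3*e4 - 45/4*e123 + 47/12*e124 + 20/3*e234
R1 (-2*e3) = -45/8*e1 + 15/2*e2 + 25/2*e3 + 10/3*e4 + 87/8*e123 - 47/24*e134 - 23/6*e234
R1 (2*e4) = -47/24*e1 - 23/6*e2 + 10/3*e3 - 25/2*e4 - 87/8*e124 + 45/8*e134 - 15/2*e234
Summing the partial products and collecting blades:
Answer: -629/24*e1 - 2309/96*e2 + 3095/96*e3 - 191/96*e4 + 3/2*e123 - 6*e124 + 17/6*e134 - 14/3*e234


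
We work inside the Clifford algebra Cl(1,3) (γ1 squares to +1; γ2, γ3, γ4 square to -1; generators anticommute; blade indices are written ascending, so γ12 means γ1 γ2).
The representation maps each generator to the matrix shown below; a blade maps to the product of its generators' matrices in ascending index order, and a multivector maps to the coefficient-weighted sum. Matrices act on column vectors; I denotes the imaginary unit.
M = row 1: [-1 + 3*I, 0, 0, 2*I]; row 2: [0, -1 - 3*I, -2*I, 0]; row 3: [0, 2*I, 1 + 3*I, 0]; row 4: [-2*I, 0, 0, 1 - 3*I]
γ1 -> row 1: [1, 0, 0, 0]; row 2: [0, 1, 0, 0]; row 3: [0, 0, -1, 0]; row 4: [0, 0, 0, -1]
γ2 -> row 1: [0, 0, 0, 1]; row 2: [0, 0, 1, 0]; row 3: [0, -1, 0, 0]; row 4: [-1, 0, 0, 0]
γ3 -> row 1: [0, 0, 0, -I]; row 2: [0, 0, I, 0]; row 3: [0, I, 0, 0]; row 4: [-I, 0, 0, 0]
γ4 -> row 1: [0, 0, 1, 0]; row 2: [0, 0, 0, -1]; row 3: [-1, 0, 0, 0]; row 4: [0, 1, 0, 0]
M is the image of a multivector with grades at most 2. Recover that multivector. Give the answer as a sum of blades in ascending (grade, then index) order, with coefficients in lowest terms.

Method: the blade images are trace-orthogonal — tr(rho(e_A) rho(e_B)^-1) = 4 if A = B and 0 otherwise — and rho(e_A)^-1 = (e_A)^2 * rho(e_A) with (e_A)^2 = +1 or -1, so the coefficient of e_A in the preimage is (e_A)^2 * tr(M rho(e_A))/4.
Nonzero projections over blades of grade <= 2: γ1: (γ1)^2 = +1, tr(M rho(γ1)) = -4, coefficient -1; γ13: (γ13)^2 = +1, tr(M rho(γ13)) = -8, coefficient -2; γ23: (γ23)^2 = -1, tr(M rho(γ23)) = 12, coefficient -3. Every other blade of grade <= 2 projects to 0.
Answer: -γ1 - 2*γ13 - 3*γ23


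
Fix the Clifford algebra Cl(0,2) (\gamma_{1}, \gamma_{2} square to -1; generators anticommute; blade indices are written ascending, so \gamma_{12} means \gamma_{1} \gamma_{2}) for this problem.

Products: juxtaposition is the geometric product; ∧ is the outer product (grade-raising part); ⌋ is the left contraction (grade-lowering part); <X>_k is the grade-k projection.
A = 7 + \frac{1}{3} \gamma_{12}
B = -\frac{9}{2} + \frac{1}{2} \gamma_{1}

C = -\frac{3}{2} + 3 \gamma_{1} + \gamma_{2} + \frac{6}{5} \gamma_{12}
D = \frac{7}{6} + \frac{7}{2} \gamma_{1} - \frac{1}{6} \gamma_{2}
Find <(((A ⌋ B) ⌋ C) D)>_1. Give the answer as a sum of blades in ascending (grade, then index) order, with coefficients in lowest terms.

step 1: -\frac{63}{2} + \frac{7}{2} \gamma_{1}
step 2: \frac{147}{4} - \frac{189}{2} \gamma_{1} - \frac{357}{10} \gamma_{2} - \frac{189}{5} \gamma_{12}
step 3: \frac{14707}{40} + \frac{483}{40} \gamma_{1} - \frac{7203}{40} \gamma_{2} + \frac{483}{5} \gamma_{12}
step 4: \frac{483}{40} \gamma_{1} - \frac{7203}{40} \gamma_{2}
Answer: \frac{483}{40} \gamma_{1} - \frac{7203}{40} \gamma_{2}


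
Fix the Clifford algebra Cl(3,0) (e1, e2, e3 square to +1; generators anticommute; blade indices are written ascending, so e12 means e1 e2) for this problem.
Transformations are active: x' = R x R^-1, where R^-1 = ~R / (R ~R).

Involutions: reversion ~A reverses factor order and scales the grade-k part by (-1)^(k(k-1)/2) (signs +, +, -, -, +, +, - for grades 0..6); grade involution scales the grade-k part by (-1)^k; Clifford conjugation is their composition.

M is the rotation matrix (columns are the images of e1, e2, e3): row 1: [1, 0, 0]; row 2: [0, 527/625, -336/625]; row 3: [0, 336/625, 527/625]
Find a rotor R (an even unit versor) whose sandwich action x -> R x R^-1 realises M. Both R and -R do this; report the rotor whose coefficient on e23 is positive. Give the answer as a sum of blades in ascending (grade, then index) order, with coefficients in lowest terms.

Method: write R = a + b12*e12 + b13*e13 + b23*e23 with a^2 + b12^2 + b13^2 + b23^2 = 1 (so R^-1 = ~R). Expanding the columns R e_j ~R gives tr M = 4a^2 - 1 and, from the antisymmetric part, M21 - M12 = -4a*b12, M13 - M31 = 4a*b13, M32 - M23 = -4a*b23.
Here tr M = 1679/625, so a^2 = (1 + tr M)/4 = 576/625 and a = ±24/25. Taking a = 24/25: M21 - M12 = 0, M13 - M31 = 0, M32 - M23 = 672/625, giving b12 = 0, b13 = 0, b23 = -7/25, i.e. R = 24/25 - 7/25*e23.
Its e23 coefficient is negative, so report the other preimage -R.
Answer: -24/25 + 7/25*e23. Uniqueness: Spin(3) -> SO(3) maps R and -R to the same rotation of trace 1679/625; fixing the sign of the e23 coefficient removes the ambiguity.


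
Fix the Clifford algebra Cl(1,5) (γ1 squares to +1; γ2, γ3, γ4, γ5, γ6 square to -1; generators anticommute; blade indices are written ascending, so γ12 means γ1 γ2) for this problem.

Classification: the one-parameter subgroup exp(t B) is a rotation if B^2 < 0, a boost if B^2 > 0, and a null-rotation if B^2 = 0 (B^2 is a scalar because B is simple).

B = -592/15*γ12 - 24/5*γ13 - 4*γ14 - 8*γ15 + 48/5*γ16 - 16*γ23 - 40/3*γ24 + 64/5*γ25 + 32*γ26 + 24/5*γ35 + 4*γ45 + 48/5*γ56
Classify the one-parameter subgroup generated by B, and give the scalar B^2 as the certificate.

B^2 term by term: the squares give (-592/15)^2*(γ12)^2 + (-24/5)^2*(γ13)^2 + (-4)^2*(γ14)^2 + (-8)^2*(γ15)^2 + (48/5)^2*(γ16)^2 + (-16)^2*(γ23)^2 + (-40/3)^2*(γ24)^2 + (64/5)^2*(γ25)^2 + (32)^2*(γ26)^2 + (24/5)^2*(γ35)^2 + (4)^2*(γ45)^2 + (48/5)^2*(γ56)^2 = 350464/225*(+1) + 576/25*(+1) + 16*(+1) + 64*(+1) + 2304/25*(+1) + 256*(-1) + 1600/9*(-1) + 4096/25*(-1) + 1024*(-1) + 576/25*(-1) + 16*(-1) + 2304/25*(-1) = 0 (each basis 2-blade squares to minus the product of its generators' squares); cross terms between blades sharing an index anticommute and cancel; the commuting (index-disjoint) pairs give grade-4 terms 2*c*c'*(blade product), which cancel blade by blade — γ1234: -128 + 128 = 0; γ1235: -9472/25 + 3072/25 + 256 = 0; γ1236: 1536/5 - 1536/5 = 0; γ1245: -4736/15 + 512/5 + 640/3 = 0; γ1246: 256 - 256 = 0; γ1256: -18944/25 + 512 + 6144/25 = 0; γ1345: -192/5 + 192/5 = 0; γ1356: -2304/25 + 2304/25 = 0; γ1456: -384/5 + 384/5 = 0; γ2345: -128 + 128 = 0; γ2356: -1536/5 + 1536/5 = 0; γ2456: -256 + 256 = 0 — confirming B is simple. So B^2 = 0.
Answer: null-rotation, certificate B^2 = 0. No conjugation can change B^2 = 0; the sign gives the class.
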